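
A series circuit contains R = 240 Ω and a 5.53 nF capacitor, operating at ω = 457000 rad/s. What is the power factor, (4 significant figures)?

0.5186

X_C = 1/(ωC) = 395.7 Ω
Z = 240.0 − j395.7 Ω
|Z| = √(240.0² + 395.7²) = 462.8 Ω
∠Z = arctan(-395.7/240.0) = -58.76°
cos φ = cos(-58.76°) = 0.5186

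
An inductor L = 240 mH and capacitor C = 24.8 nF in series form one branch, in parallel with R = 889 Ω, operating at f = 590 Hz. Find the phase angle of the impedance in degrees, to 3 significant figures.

-5.09°

ω = 2πf = 3707 rad/s
X_L = ωL = 890 Ω
X_C = 1/(ωC) = 10900 Ω
Branch 1: Z₁ = R = 889 Ω
Branch 2 (series LC): Z₂ = j(X_L − X_C) = −j9990 Ω
Parallel: Z = Z₁Z₂/(Z₁+Z₂), |Z| = 885 Ω, ∠Z = -5.09°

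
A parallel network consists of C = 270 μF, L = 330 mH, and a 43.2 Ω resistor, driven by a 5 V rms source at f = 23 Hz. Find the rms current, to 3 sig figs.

147 mA

ω = 2πf = 144.5 rad/s
X_L = ωL = 47.7 Ω
X_C = 1/(ωC) = 25.6 Ω
Parallel: admittances add. Y = 1/R + 1/(jωL) + jωC
Y = (0.0231 + j0.0180) S
|Y| = 0.0294 S → |Z| = 1/|Y| = 34.1 Ω, ∠Z = −∠Y = -37.9°
I = V/|Z| = 5/34.1 = 147 mA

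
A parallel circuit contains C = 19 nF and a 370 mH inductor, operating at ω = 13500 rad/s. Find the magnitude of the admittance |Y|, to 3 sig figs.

X_L = ωL = 5000 Ω
X_C = 1/(ωC) = 3900 Ω
Parallel: admittances add. Y = 1/(jωL) + jωC
Y = (0 + j5.63e-05) S
|Y| = 5.63e-05 S → |Z| = 1/|Y| = 17800 Ω, ∠Z = −∠Y = -90.0°

56.3 μS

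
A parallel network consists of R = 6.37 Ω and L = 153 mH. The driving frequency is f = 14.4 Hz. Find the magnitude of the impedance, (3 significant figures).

ω = 2πf = 90.48 rad/s
X_L = ωL = 13.8 Ω
Parallel: admittances add. Y = 1/R + 1/(jωL)
Y = (0.157 − j0.0722) S
|Y| = 0.173 S → |Z| = 1/|Y| = 5.79 Ω, ∠Z = −∠Y = 24.7°

5.79 Ω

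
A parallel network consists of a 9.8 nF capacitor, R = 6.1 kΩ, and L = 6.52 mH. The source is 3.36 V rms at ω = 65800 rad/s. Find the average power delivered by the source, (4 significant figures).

1.851 mW

X_L = ωL = 429.0 Ω
X_C = 1/(ωC) = 1551 Ω
Parallel: admittances add. Y = 1/R + 1/(jωL) + jωC
Y = (0.0001639 − j0.001686) S
|Y| = 0.001694 S → |Z| = 1/|Y| = 590.3 Ω, ∠Z = −∠Y = 84.45°
I = V/|Z| = 5.692 mA
P = VI cos φ = 3.36 × 0.005692 × cos(84.45°) = 1.851 mW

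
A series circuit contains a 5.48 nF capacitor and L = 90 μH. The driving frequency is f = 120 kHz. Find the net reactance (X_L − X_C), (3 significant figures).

ω = 2πf = 754000 rad/s
X_L = ωL = 67.9 Ω
X_C = 1/(ωC) = 242 Ω
X = 67.9 − 242 = -174 Ω

-174 Ω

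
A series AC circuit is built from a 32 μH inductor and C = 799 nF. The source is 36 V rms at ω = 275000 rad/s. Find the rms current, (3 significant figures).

X_L = ωL = 8.80 Ω
X_C = 1/(ωC) = 4.55 Ω
Net reactance X = X_L − X_C = 4.25 Ω
Z = j4.25 Ω
|Z| = √(0² + 4.25²) = 4.25 Ω
I = V/|Z| = 36/4.25 = 8.47 A

8.47 A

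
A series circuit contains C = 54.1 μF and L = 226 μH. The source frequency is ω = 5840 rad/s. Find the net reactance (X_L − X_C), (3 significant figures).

-1.85 Ω

X_L = ωL = 1.32 Ω
X_C = 1/(ωC) = 3.17 Ω
X = 1.32 − 3.17 = -1.85 Ω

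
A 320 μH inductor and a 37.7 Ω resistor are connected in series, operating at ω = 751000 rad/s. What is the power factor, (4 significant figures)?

0.1550

X_L = ωL = 240.3 Ω
Z = 37.70 + j240.3 Ω
|Z| = √(37.70² + 240.3²) = 243.3 Ω
∠Z = arctan(240.3/37.70) = 81.08°
cos φ = cos(81.08°) = 0.1550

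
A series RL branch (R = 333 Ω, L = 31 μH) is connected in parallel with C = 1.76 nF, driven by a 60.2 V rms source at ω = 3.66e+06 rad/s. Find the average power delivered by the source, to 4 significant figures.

9.751 W

X_L = ωL = 113.5 Ω
X_C = 1/(ωC) = 155.2 Ω
Branch 1 (R+jX_L): Z₁ = 333.0 + j113.5 Ω, |Z₁| = 351.8 Ω
Branch 2 (−jX_C): Z₂ = −j155.2 Ω
Parallel: Z = Z₁Z₂/(Z₁+Z₂), |Z| = 162.7 Ω, ∠Z = -64.03°
I = V/|Z| = 369.9 mA
P = VI cos φ = 60.2 × 0.3699 × cos(-64.03°) = 9.751 W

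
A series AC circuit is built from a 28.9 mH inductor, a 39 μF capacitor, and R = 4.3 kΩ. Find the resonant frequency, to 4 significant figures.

ω₀ = 1/√(LC) = 1/√(0.0289 × 3.9e-05) = 941.9 rad/s
f₀ = ω₀/(2π) = 149.9 Hz

149.9 Hz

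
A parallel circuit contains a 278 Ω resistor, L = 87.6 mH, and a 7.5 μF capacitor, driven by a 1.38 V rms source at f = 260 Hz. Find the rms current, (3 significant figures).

8.80 mA

ω = 2πf = 1634 rad/s
X_L = ωL = 143 Ω
X_C = 1/(ωC) = 81.6 Ω
Parallel: admittances add. Y = 1/R + 1/(jωL) + jωC
Y = (0.00360 + j0.00526) S
|Y| = 0.00638 S → |Z| = 1/|Y| = 157 Ω, ∠Z = −∠Y = -55.7°
I = V/|Z| = 1.38/157 = 8.80 mA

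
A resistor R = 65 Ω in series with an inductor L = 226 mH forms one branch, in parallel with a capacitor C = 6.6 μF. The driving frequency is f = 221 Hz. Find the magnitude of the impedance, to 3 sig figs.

163 Ω

ω = 2πf = 1389 rad/s
X_L = ωL = 314 Ω
X_C = 1/(ωC) = 109 Ω
Branch 1 (R+jX_L): Z₁ = 65.0 + j314 Ω, |Z₁| = 320 Ω
Branch 2 (−jX_C): Z₂ = −j109 Ω
Parallel: Z = Z₁Z₂/(Z₁+Z₂), |Z| = 163 Ω, ∠Z = -84.1°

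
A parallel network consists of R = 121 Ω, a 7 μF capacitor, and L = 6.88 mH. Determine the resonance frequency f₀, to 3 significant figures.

725 Hz

ω₀ = 1/√(LC) = 1/√(0.00688 × 7e-06) = 4557 rad/s
f₀ = ω₀/(2π) = 725 Hz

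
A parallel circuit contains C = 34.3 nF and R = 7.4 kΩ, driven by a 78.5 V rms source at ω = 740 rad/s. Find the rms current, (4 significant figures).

10.79 mA

X_C = 1/(ωC) = 39400 Ω
Parallel: admittances add. Y = 1/R + jωC
Y = (0.0001351 + j2.538e-05) S
|Y| = 0.0001375 S → |Z| = 1/|Y| = 7273 Ω, ∠Z = −∠Y = -10.64°
I = V/|Z| = 78.5/7273 = 10.79 mA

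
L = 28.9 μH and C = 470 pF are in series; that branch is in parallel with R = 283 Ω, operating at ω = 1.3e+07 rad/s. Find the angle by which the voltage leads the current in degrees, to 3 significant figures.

X_L = ωL = 376 Ω
X_C = 1/(ωC) = 164 Ω
Branch 1: Z₁ = R = 283 Ω
Branch 2 (series LC): Z₂ = j(X_L − X_C) = j212 Ω
Parallel: Z = Z₁Z₂/(Z₁+Z₂), |Z| = 170 Ω, ∠Z = 53.2°

53.2°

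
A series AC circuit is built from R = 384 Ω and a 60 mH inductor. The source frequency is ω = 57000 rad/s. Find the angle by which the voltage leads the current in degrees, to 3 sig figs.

83.6°

X_L = ωL = 3420 Ω
Z = 384 + j3420 Ω
|Z| = √(384² + 3420²) = 3440 Ω
∠Z = arctan(3420/384) = 83.6°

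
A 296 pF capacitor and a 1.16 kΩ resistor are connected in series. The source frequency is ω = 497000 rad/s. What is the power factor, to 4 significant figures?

0.1682

X_C = 1/(ωC) = 6798 Ω
Z = 1160 − j6798 Ω
|Z| = √(1160² + 6798²) = 6896 Ω
∠Z = arctan(-6798/1160) = -80.32°
cos φ = cos(-80.32°) = 0.1682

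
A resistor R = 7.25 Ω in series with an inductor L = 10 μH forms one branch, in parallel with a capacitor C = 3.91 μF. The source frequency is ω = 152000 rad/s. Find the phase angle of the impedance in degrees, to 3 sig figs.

-76.9°

X_L = ωL = 1.52 Ω
X_C = 1/(ωC) = 1.68 Ω
Branch 1 (R+jX_L): Z₁ = 7.25 + j1.52 Ω, |Z₁| = 7.41 Ω
Branch 2 (−jX_C): Z₂ = −j1.68 Ω
Parallel: Z = Z₁Z₂/(Z₁+Z₂), |Z| = 1.72 Ω, ∠Z = -76.9°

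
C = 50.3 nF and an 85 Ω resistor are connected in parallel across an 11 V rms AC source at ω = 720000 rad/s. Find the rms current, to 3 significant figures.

X_C = 1/(ωC) = 27.6 Ω
Parallel: admittances add. Y = 1/R + jωC
Y = (0.0118 + j0.0362) S
|Y| = 0.0381 S → |Z| = 1/|Y| = 26.3 Ω, ∠Z = −∠Y = -72.0°
I = V/|Z| = 11/26.3 = 419 mA

419 mA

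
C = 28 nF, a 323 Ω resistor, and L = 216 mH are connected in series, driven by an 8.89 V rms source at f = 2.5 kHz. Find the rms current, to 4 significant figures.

ω = 2πf = 15710 rad/s
X_L = ωL = 3393 Ω
X_C = 1/(ωC) = 2274 Ω
Net reactance X = X_L − X_C = 1119 Ω
Z = 323.0 + j1119 Ω
|Z| = √(323.0² + 1119²) = 1165 Ω
I = V/|Z| = 8.89/1165 = 7.631 mA

7.631 mA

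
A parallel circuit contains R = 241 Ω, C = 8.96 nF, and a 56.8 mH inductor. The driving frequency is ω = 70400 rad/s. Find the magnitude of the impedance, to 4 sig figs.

X_L = ωL = 3999 Ω
X_C = 1/(ωC) = 1585 Ω
Parallel: admittances add. Y = 1/R + 1/(jωL) + jωC
Y = (0.004149 + j0.0003807) S
|Y| = 0.004167 S → |Z| = 1/|Y| = 240.0 Ω, ∠Z = −∠Y = -5.242°

240.0 Ω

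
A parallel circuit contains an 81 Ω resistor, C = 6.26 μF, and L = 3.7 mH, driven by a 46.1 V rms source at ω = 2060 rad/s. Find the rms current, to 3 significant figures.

5.48 A

X_L = ωL = 7.62 Ω
X_C = 1/(ωC) = 77.5 Ω
Parallel: admittances add. Y = 1/R + 1/(jωL) + jωC
Y = (0.0123 − j0.118) S
|Y| = 0.119 S → |Z| = 1/|Y| = 8.41 Ω, ∠Z = −∠Y = 84.0°
I = V/|Z| = 46.1/8.41 = 5.48 A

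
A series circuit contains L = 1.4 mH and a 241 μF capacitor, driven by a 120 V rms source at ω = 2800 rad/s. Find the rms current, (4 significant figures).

X_L = ωL = 3.920 Ω
X_C = 1/(ωC) = 1.482 Ω
Net reactance X = X_L − X_C = 2.438 Ω
Z = j2.438 Ω
|Z| = √(0² + 2.438²) = 2.438 Ω
I = V/|Z| = 120/2.438 = 49.22 A

49.22 A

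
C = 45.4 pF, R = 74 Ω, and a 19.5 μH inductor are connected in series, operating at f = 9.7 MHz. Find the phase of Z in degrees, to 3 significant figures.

ω = 2πf = 6.095e+07 rad/s
X_L = ωL = 1190 Ω
X_C = 1/(ωC) = 361 Ω
Net reactance X = X_L − X_C = 827 Ω
Z = 74.0 + j827 Ω
|Z| = √(74.0² + 827²) = 830 Ω
∠Z = arctan(827/74.0) = 84.9°

84.9°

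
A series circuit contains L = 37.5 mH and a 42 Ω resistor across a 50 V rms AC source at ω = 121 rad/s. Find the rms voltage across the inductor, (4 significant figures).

5.371 V

X_L = ωL = 4.537 Ω
Z = 42.00 + j4.537 Ω
|Z| = √(42.00² + 4.537²) = 42.24 Ω
I = V/|Z| = 1.184 A
V_L = I·|Z_L| = 1.184 × 4.537 = 5.371 V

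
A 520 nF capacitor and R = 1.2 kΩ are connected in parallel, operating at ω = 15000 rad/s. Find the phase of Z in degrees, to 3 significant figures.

-83.9°

X_C = 1/(ωC) = 128 Ω
Parallel: admittances add. Y = 1/R + jωC
Y = (0.000833 + j0.00780) S
|Y| = 0.00784 S → |Z| = 1/|Y| = 127 Ω, ∠Z = −∠Y = -83.9°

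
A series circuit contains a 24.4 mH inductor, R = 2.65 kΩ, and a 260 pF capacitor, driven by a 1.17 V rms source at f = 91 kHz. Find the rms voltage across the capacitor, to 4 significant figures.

ω = 2πf = 571800 rad/s
X_L = ωL = 13950 Ω
X_C = 1/(ωC) = 6727 Ω
Net reactance X = X_L − X_C = 7224 Ω
Z = 2650 + j7224 Ω
|Z| = √(2650² + 7224²) = 7695 Ω
I = V/|Z| = 152.0 μA
V_C = I·|Z_C| = 0.0001520 × 6727 = 1.023 V

1.023 V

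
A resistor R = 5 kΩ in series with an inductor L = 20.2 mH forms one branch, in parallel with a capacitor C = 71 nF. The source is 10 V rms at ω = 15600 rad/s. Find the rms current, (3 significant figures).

X_L = ωL = 315 Ω
X_C = 1/(ωC) = 903 Ω
Branch 1 (R+jX_L): Z₁ = 5000 + j315 Ω, |Z₁| = 5010 Ω
Branch 2 (−jX_C): Z₂ = −j903 Ω
Parallel: Z = Z₁Z₂/(Z₁+Z₂), |Z| = 898 Ω, ∠Z = -79.7°
I = V/|Z| = 10/898 = 11.1 mA

11.1 mA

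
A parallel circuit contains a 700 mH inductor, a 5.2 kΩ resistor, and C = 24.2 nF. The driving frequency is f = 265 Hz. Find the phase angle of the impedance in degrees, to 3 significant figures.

ω = 2πf = 1665 rad/s
X_L = ωL = 1170 Ω
X_C = 1/(ωC) = 24800 Ω
Parallel: admittances add. Y = 1/R + 1/(jωL) + jωC
Y = (0.000192 − j0.000818) S
|Y| = 0.000840 S → |Z| = 1/|Y| = 1190 Ω, ∠Z = −∠Y = 76.8°

76.8°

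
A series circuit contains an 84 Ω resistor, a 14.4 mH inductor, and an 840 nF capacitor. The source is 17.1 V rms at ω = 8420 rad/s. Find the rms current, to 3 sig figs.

198 mA

X_L = ωL = 121 Ω
X_C = 1/(ωC) = 141 Ω
Net reactance X = X_L − X_C = -20.1 Ω
Z = 84.0 − j20.1 Ω
|Z| = √(84.0² + 20.1²) = 86.4 Ω
I = V/|Z| = 17.1/86.4 = 198 mA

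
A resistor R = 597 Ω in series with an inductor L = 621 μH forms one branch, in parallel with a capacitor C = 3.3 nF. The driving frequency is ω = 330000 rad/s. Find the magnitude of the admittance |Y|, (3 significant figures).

X_L = ωL = 205 Ω
X_C = 1/(ωC) = 918 Ω
Branch 1 (R+jX_L): Z₁ = 597 + j205 Ω, |Z₁| = 631 Ω
Branch 2 (−jX_C): Z₂ = −j918 Ω
Parallel: Z = Z₁Z₂/(Z₁+Z₂), |Z| = 623 Ω, ∠Z = -21.0°
|Y| = 1/|Z| = 1.60 mS

1.60 mS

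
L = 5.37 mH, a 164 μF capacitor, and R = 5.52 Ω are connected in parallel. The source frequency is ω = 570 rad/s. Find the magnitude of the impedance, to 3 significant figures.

3.39 Ω

X_L = ωL = 3.06 Ω
X_C = 1/(ωC) = 10.7 Ω
Parallel: admittances add. Y = 1/R + 1/(jωL) + jωC
Y = (0.181 − j0.233) S
|Y| = 0.295 S → |Z| = 1/|Y| = 3.39 Ω, ∠Z = −∠Y = 52.2°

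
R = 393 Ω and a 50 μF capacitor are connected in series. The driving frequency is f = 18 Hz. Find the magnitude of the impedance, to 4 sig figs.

ω = 2πf = 113.1 rad/s
X_C = 1/(ωC) = 176.8 Ω
Z = 393.0 − j176.8 Ω
|Z| = √(393.0² + 176.8²) = 431.0 Ω

431.0 Ω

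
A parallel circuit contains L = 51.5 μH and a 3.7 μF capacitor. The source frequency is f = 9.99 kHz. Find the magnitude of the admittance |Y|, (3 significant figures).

ω = 2πf = 62770 rad/s
X_L = ωL = 3.23 Ω
X_C = 1/(ωC) = 4.31 Ω
Parallel: admittances add. Y = 1/(jωL) + jωC
Y = (0 − j0.0771) S
|Y| = 0.0771 S → |Z| = 1/|Y| = 13.0 Ω, ∠Z = −∠Y = 90.0°

77.1 mS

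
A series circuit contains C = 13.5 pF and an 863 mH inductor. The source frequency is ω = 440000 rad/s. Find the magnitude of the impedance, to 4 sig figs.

X_L = ωL = 379700 Ω
X_C = 1/(ωC) = 168400 Ω
Net reactance X = X_L − X_C = 211400 Ω
Z = j211400 Ω
|Z| = √(0² + 211400²) = 211400 Ω

211400 Ω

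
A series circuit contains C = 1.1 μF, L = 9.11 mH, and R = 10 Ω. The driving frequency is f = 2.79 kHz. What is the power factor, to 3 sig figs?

0.0923

ω = 2πf = 17530 rad/s
X_L = ωL = 160 Ω
X_C = 1/(ωC) = 51.9 Ω
Net reactance X = X_L − X_C = 108 Ω
Z = 10.0 + j108 Ω
|Z| = √(10.0² + 108²) = 108 Ω
∠Z = arctan(108/10.0) = 84.7°
cos φ = cos(84.7°) = 0.0923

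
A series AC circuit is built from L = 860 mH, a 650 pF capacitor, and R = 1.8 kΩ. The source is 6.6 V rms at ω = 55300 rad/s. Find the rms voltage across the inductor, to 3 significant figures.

15.8 V

X_L = ωL = 47600 Ω
X_C = 1/(ωC) = 27800 Ω
Net reactance X = X_L − X_C = 19700 Ω
Z = 1800 + j19700 Ω
|Z| = √(1800² + 19700²) = 19800 Ω
I = V/|Z| = 333 μA
V_L = I·|Z_L| = 0.000333 × 47600 = 15.8 V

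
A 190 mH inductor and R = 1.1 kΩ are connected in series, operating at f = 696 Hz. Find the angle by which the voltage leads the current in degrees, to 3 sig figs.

ω = 2πf = 4373 rad/s
X_L = ωL = 831 Ω
Z = 1100 + j831 Ω
|Z| = √(1100² + 831²) = 1380 Ω
∠Z = arctan(831/1100) = 37.1°

37.1°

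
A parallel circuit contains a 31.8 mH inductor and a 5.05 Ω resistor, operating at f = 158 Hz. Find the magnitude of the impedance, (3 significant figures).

4.99 Ω

ω = 2πf = 992.7 rad/s
X_L = ωL = 31.6 Ω
Parallel: admittances add. Y = 1/R + 1/(jωL)
Y = (0.198 − j0.0317) S
|Y| = 0.201 S → |Z| = 1/|Y| = 4.99 Ω, ∠Z = −∠Y = 9.09°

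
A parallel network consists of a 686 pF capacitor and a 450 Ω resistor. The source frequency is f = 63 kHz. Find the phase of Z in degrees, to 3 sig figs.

-6.97°

ω = 2πf = 395800 rad/s
X_C = 1/(ωC) = 3680 Ω
Parallel: admittances add. Y = 1/R + jωC
Y = (0.00222 + j0.000272) S
|Y| = 0.00224 S → |Z| = 1/|Y| = 447 Ω, ∠Z = −∠Y = -6.97°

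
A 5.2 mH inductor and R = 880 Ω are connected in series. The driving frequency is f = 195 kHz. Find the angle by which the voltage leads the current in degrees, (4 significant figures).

82.14°

ω = 2πf = 1.225e+06 rad/s
X_L = ωL = 6371 Ω
Z = 880.0 + j6371 Ω
|Z| = √(880.0² + 6371²) = 6432 Ω
∠Z = arctan(6371/880.0) = 82.14°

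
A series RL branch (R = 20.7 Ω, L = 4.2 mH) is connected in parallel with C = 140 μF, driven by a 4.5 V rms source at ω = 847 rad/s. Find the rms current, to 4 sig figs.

X_L = ωL = 3.557 Ω
X_C = 1/(ωC) = 8.433 Ω
Branch 1 (R+jX_L): Z₁ = 20.70 + j3.557 Ω, |Z₁| = 21.00 Ω
Branch 2 (−jX_C): Z₂ = −j8.433 Ω
Parallel: Z = Z₁Z₂/(Z₁+Z₂), |Z| = 8.329 Ω, ∠Z = -66.99°
I = V/|Z| = 4.5/8.329 = 540.3 mA

540.3 mA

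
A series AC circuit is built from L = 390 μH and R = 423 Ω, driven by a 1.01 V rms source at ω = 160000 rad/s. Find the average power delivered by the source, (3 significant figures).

X_L = ωL = 62.4 Ω
Z = 423 + j62.4 Ω
|Z| = √(423² + 62.4²) = 428 Ω
∠Z = arctan(62.4/423) = 8.39°
I = V/|Z| = 2.36 mA
P = VI cos φ = 1.01 × 0.00236 × cos(8.39°) = 2.36 mW

2.36 mW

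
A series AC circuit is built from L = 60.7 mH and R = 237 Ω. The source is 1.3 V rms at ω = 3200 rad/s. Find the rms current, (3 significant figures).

X_L = ωL = 194 Ω
Z = 237 + j194 Ω
|Z| = √(237² + 194²) = 306 Ω
I = V/|Z| = 1.3/306 = 4.24 mA

4.24 mA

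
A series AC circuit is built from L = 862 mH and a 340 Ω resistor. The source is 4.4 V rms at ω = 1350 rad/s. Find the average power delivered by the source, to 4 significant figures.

X_L = ωL = 1164 Ω
Z = 340.0 + j1164 Ω
|Z| = √(340.0² + 1164²) = 1212 Ω
∠Z = arctan(1164/340.0) = 73.71°
I = V/|Z| = 3.629 mA
P = VI cos φ = 4.4 × 0.003629 × cos(73.71°) = 4.478 mW

4.478 mW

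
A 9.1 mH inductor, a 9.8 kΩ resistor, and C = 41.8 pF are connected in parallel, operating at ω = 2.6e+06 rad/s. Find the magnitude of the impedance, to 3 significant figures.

8210 Ω

X_L = ωL = 23700 Ω
X_C = 1/(ωC) = 9200 Ω
Parallel: admittances add. Y = 1/R + 1/(jωL) + jωC
Y = (0.000102 + j6.64e-05) S
|Y| = 0.000122 S → |Z| = 1/|Y| = 8210 Ω, ∠Z = −∠Y = -33.1°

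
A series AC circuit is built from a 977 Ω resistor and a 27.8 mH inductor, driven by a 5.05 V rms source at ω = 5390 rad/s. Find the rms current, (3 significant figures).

X_L = ωL = 150 Ω
Z = 977 + j150 Ω
|Z| = √(977² + 150²) = 988 Ω
I = V/|Z| = 5.05/988 = 5.11 mA

5.11 mA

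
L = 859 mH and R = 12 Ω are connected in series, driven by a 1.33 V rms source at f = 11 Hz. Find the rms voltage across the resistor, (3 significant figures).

0.263 V

ω = 2πf = 69.12 rad/s
X_L = ωL = 59.4 Ω
Z = 12.0 + j59.4 Ω
|Z| = √(12.0² + 59.4²) = 60.6 Ω
I = V/|Z| = 22.0 mA
V_R = I·|Z_R| = 0.0220 × 12.0 = 0.263 V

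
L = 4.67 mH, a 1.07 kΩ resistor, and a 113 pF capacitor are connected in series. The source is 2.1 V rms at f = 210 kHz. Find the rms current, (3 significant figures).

ω = 2πf = 1.319e+06 rad/s
X_L = ωL = 6160 Ω
X_C = 1/(ωC) = 6710 Ω
Net reactance X = X_L − X_C = -545 Ω
Z = 1070 − j545 Ω
|Z| = √(1070² + 545²) = 1200 Ω
I = V/|Z| = 2.1/1200 = 1.75 mA

1.75 mA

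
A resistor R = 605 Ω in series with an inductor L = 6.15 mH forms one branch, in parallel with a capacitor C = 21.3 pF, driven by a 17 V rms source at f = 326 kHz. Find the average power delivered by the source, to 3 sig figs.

1.10 mW

ω = 2πf = 2.048e+06 rad/s
X_L = ωL = 12600 Ω
X_C = 1/(ωC) = 22900 Ω
Branch 1 (R+jX_L): Z₁ = 605 + j12600 Ω, |Z₁| = 12600 Ω
Branch 2 (−jX_C): Z₂ = −j22900 Ω
Parallel: Z = Z₁Z₂/(Z₁+Z₂), |Z| = 28000 Ω, ∠Z = 83.9°
I = V/|Z| = 608 μA
P = VI cos φ = 17 × 0.000608 × cos(83.9°) = 1.10 mW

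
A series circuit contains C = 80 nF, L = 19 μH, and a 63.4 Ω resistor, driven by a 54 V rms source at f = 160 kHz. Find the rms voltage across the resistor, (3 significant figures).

ω = 2πf = 1.005e+06 rad/s
X_L = ωL = 19.1 Ω
X_C = 1/(ωC) = 12.4 Ω
Net reactance X = X_L − X_C = 6.67 Ω
Z = 63.4 + j6.67 Ω
|Z| = √(63.4² + 6.67²) = 63.7 Ω
I = V/|Z| = 847 mA
V_R = I·|Z_R| = 0.847 × 63.4 = 53.7 V

53.7 V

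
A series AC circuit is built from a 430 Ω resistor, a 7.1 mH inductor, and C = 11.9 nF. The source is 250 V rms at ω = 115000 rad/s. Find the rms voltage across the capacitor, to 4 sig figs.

X_L = ωL = 816.5 Ω
X_C = 1/(ωC) = 730.7 Ω
Net reactance X = X_L − X_C = 85.77 Ω
Z = 430.0 + j85.77 Ω
|Z| = √(430.0² + 85.77²) = 438.5 Ω
I = V/|Z| = 570.2 mA
V_C = I·|Z_C| = 0.5702 × 730.7 = 416.6 V

416.6 V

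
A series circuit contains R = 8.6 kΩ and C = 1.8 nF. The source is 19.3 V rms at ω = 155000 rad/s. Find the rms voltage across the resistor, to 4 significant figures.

17.81 V

X_C = 1/(ωC) = 3584 Ω
Z = 8600 − j3584 Ω
|Z| = √(8600² + 3584²) = 9317 Ω
I = V/|Z| = 2.071 mA
V_R = I·|Z_R| = 0.002071 × 8600 = 17.81 V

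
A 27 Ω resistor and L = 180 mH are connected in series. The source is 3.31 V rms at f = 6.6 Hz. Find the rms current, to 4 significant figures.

118.2 mA

ω = 2πf = 41.47 rad/s
X_L = ωL = 7.464 Ω
Z = 27.00 + j7.464 Ω
|Z| = √(27.00² + 7.464²) = 28.01 Ω
I = V/|Z| = 3.31/28.01 = 118.2 mA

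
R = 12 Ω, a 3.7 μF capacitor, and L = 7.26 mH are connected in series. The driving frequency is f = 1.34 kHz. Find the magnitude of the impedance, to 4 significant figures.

31.41 Ω

ω = 2πf = 8419 rad/s
X_L = ωL = 61.13 Ω
X_C = 1/(ωC) = 32.10 Ω
Net reactance X = X_L − X_C = 29.02 Ω
Z = 12.00 + j29.02 Ω
|Z| = √(12.00² + 29.02²) = 31.41 Ω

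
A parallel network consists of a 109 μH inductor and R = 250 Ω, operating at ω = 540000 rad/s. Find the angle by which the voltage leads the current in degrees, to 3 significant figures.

X_L = ωL = 58.9 Ω
Parallel: admittances add. Y = 1/R + 1/(jωL)
Y = (0.00400 − j0.0170) S
|Y| = 0.0175 S → |Z| = 1/|Y| = 57.3 Ω, ∠Z = −∠Y = 76.8°

76.8°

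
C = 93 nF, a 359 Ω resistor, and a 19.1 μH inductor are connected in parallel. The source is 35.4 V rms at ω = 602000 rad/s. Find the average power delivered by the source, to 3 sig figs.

3.49 W

X_L = ωL = 11.5 Ω
X_C = 1/(ωC) = 17.9 Ω
Parallel: admittances add. Y = 1/R + 1/(jωL) + jωC
Y = (0.00279 − j0.0310) S
|Y| = 0.0311 S → |Z| = 1/|Y| = 32.1 Ω, ∠Z = −∠Y = 84.9°
I = V/|Z| = 1.10 A
P = VI cos φ = 35.4 × 1.10 × cos(84.9°) = 3.49 W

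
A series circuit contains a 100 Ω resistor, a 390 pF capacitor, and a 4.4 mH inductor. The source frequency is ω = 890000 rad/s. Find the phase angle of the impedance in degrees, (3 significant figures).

X_L = ωL = 3920 Ω
X_C = 1/(ωC) = 2880 Ω
Net reactance X = X_L − X_C = 1030 Ω
Z = 100 + j1030 Ω
|Z| = √(100² + 1030²) = 1040 Ω
∠Z = arctan(1030/100) = 84.5°

84.5°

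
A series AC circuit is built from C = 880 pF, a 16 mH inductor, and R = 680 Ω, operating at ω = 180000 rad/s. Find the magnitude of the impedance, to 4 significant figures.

3500 Ω

X_L = ωL = 2880 Ω
X_C = 1/(ωC) = 6313 Ω
Net reactance X = X_L − X_C = -3433 Ω
Z = 680.0 − j3433 Ω
|Z| = √(680.0² + 3433²) = 3500 Ω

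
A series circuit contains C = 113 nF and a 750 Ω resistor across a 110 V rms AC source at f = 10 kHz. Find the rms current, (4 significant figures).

ω = 2πf = 62830 rad/s
X_C = 1/(ωC) = 140.8 Ω
Z = 750.0 − j140.8 Ω
|Z| = √(750.0² + 140.8²) = 763.1 Ω
I = V/|Z| = 110/763.1 = 144.1 mA

144.1 mA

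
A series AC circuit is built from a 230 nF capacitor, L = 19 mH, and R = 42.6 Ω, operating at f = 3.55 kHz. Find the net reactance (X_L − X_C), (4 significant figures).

228.9 Ω

ω = 2πf = 22310 rad/s
X_L = ωL = 423.8 Ω
X_C = 1/(ωC) = 194.9 Ω
X = 423.8 − 194.9 = 228.9 Ω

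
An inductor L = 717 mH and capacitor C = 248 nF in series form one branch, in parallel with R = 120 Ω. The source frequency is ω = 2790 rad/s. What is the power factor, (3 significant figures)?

0.977

X_L = ωL = 2000 Ω
X_C = 1/(ωC) = 1450 Ω
Branch 1: Z₁ = R = 120 Ω
Branch 2 (series LC): Z₂ = j(X_L − X_C) = j555 Ω
Parallel: Z = Z₁Z₂/(Z₁+Z₂), |Z| = 117 Ω, ∠Z = 12.2°
cos φ = cos(12.2°) = 0.977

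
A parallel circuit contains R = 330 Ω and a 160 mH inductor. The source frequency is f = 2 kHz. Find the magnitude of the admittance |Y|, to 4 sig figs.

ω = 2πf = 12570 rad/s
X_L = ωL = 2011 Ω
Parallel: admittances add. Y = 1/R + 1/(jωL)
Y = (0.003030 − j0.0004974) S
|Y| = 0.003071 S → |Z| = 1/|Y| = 325.6 Ω, ∠Z = −∠Y = 9.321°

3.071 mS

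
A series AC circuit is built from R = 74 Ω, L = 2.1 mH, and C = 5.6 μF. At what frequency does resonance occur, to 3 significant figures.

1.47 kHz

ω₀ = 1/√(LC) = 1/√(0.0021 × 5.6e-06) = 9221 rad/s
f₀ = ω₀/(2π) = 1.47 kHz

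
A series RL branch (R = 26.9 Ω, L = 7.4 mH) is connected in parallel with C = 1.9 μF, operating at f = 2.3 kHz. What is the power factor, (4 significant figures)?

ω = 2πf = 14450 rad/s
X_L = ωL = 106.9 Ω
X_C = 1/(ωC) = 36.42 Ω
Branch 1 (R+jX_L): Z₁ = 26.90 + j106.9 Ω, |Z₁| = 110.3 Ω
Branch 2 (−jX_C): Z₂ = −j36.42 Ω
Parallel: Z = Z₁Z₂/(Z₁+Z₂), |Z| = 53.21 Ω, ∠Z = -83.24°
cos φ = cos(-83.24°) = 0.1177

0.1177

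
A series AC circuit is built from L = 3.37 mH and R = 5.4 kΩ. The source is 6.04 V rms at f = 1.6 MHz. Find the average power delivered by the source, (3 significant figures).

167 μW

ω = 2πf = 1.005e+07 rad/s
X_L = ωL = 33900 Ω
Z = 5400 + j33900 Ω
|Z| = √(5400² + 33900²) = 34300 Ω
∠Z = arctan(33900/5400) = 80.9°
I = V/|Z| = 176 μA
P = VI cos φ = 6.04 × 0.000176 × cos(80.9°) = 167 μW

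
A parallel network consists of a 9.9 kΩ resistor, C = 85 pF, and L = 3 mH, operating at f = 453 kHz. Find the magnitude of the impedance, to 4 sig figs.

6228 Ω

ω = 2πf = 2.846e+06 rad/s
X_L = ωL = 8539 Ω
X_C = 1/(ωC) = 4133 Ω
Parallel: admittances add. Y = 1/R + 1/(jωL) + jωC
Y = (0.0001010 + j0.0001248) S
|Y| = 0.0001606 S → |Z| = 1/|Y| = 6228 Ω, ∠Z = −∠Y = -51.02°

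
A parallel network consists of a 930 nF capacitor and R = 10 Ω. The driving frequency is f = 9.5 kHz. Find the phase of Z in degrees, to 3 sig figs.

ω = 2πf = 59690 rad/s
X_C = 1/(ωC) = 18.0 Ω
Parallel: admittances add. Y = 1/R + jωC
Y = (0.100 + j0.0555) S
|Y| = 0.114 S → |Z| = 1/|Y| = 8.74 Ω, ∠Z = −∠Y = -29.0°

-29.0°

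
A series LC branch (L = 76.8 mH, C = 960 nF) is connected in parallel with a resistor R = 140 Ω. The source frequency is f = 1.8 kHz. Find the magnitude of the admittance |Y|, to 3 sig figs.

7.26 mS

ω = 2πf = 11310 rad/s
X_L = ωL = 869 Ω
X_C = 1/(ωC) = 92.1 Ω
Branch 1: Z₁ = R = 140 Ω
Branch 2 (series LC): Z₂ = j(X_L − X_C) = j776 Ω
Parallel: Z = Z₁Z₂/(Z₁+Z₂), |Z| = 138 Ω, ∠Z = 10.2°
|Y| = 1/|Z| = 7.26 mS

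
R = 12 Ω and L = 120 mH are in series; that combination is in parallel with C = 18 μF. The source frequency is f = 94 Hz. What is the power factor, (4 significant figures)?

0.6014

ω = 2πf = 590.6 rad/s
X_L = ωL = 70.87 Ω
X_C = 1/(ωC) = 94.06 Ω
Branch 1 (R+jX_L): Z₁ = 12.00 + j70.87 Ω, |Z₁| = 71.88 Ω
Branch 2 (−jX_C): Z₂ = −j94.06 Ω
Parallel: Z = Z₁Z₂/(Z₁+Z₂), |Z| = 259.0 Ω, ∠Z = 53.03°
cos φ = cos(53.03°) = 0.6014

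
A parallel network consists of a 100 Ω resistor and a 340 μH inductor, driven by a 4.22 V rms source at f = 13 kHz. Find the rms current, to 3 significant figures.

ω = 2πf = 81680 rad/s
X_L = ωL = 27.8 Ω
Parallel: admittances add. Y = 1/R + 1/(jωL)
Y = (0.0100 − j0.0360) S
|Y| = 0.0374 S → |Z| = 1/|Y| = 26.8 Ω, ∠Z = −∠Y = 74.5°
I = V/|Z| = 4.22/26.8 = 158 mA

158 mA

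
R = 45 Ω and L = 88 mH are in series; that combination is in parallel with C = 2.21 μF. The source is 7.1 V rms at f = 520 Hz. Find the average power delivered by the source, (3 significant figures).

26.8 mW

ω = 2πf = 3267 rad/s
X_L = ωL = 288 Ω
X_C = 1/(ωC) = 138 Ω
Branch 1 (R+jX_L): Z₁ = 45.0 + j288 Ω, |Z₁| = 291 Ω
Branch 2 (−jX_C): Z₂ = −j138 Ω
Parallel: Z = Z₁Z₂/(Z₁+Z₂), |Z| = 259 Ω, ∠Z = -82.1°
I = V/|Z| = 27.4 mA
P = VI cos φ = 7.1 × 0.0274 × cos(-82.1°) = 26.8 mW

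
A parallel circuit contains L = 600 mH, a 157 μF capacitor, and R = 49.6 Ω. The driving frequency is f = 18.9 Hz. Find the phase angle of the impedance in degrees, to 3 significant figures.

-12.9°

ω = 2πf = 118.8 rad/s
X_L = ωL = 71.3 Ω
X_C = 1/(ωC) = 53.6 Ω
Parallel: admittances add. Y = 1/R + 1/(jωL) + jωC
Y = (0.0202 + j0.00461) S
|Y| = 0.0207 S → |Z| = 1/|Y| = 48.4 Ω, ∠Z = −∠Y = -12.9°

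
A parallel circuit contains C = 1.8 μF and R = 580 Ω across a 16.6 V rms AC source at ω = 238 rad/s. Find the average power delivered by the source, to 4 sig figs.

X_C = 1/(ωC) = 2334 Ω
Parallel: admittances add. Y = 1/R + jωC
Y = (0.001724 + j0.0004284) S
|Y| = 0.001777 S → |Z| = 1/|Y| = 562.9 Ω, ∠Z = −∠Y = -13.95°
I = V/|Z| = 29.49 mA
P = VI cos φ = 16.6 × 0.02949 × cos(-13.95°) = 475.1 mW

475.1 mW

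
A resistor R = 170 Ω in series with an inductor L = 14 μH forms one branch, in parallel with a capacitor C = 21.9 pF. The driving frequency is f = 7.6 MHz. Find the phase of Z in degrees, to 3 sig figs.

ω = 2πf = 4.775e+07 rad/s
X_L = ωL = 669 Ω
X_C = 1/(ωC) = 956 Ω
Branch 1 (R+jX_L): Z₁ = 170 + j669 Ω, |Z₁| = 690 Ω
Branch 2 (−jX_C): Z₂ = −j956 Ω
Parallel: Z = Z₁Z₂/(Z₁+Z₂), |Z| = 1970 Ω, ∠Z = 45.2°

45.2°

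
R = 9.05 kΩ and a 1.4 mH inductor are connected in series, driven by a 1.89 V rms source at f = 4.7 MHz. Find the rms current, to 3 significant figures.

44.7 μA

ω = 2πf = 2.953e+07 rad/s
X_L = ωL = 41300 Ω
Z = 9050 + j41300 Ω
|Z| = √(9050² + 41300²) = 42300 Ω
I = V/|Z| = 1.89/42300 = 44.7 μA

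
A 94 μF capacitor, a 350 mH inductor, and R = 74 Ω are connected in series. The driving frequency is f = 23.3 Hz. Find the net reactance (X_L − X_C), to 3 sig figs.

ω = 2πf = 146.4 rad/s
X_L = ωL = 51.2 Ω
X_C = 1/(ωC) = 72.7 Ω
X = 51.2 − 72.7 = -21.4 Ω

-21.4 Ω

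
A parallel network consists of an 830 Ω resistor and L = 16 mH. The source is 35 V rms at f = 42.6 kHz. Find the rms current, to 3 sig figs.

43.0 mA

ω = 2πf = 267700 rad/s
X_L = ωL = 4280 Ω
Parallel: admittances add. Y = 1/R + 1/(jωL)
Y = (0.00120 − j0.000234) S
|Y| = 0.00123 S → |Z| = 1/|Y| = 815 Ω, ∠Z = −∠Y = 11.0°
I = V/|Z| = 35/815 = 43.0 mA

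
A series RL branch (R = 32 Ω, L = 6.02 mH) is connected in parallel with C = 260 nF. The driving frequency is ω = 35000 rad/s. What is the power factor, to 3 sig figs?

0.156

X_L = ωL = 211 Ω
X_C = 1/(ωC) = 110 Ω
Branch 1 (R+jX_L): Z₁ = 32.0 + j211 Ω, |Z₁| = 213 Ω
Branch 2 (−jX_C): Z₂ = −j110 Ω
Parallel: Z = Z₁Z₂/(Z₁+Z₂), |Z| = 221 Ω, ∠Z = -81.0°
cos φ = cos(-81.0°) = 0.156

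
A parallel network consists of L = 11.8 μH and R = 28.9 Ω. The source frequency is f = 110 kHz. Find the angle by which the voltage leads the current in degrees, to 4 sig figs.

ω = 2πf = 691200 rad/s
X_L = ωL = 8.156 Ω
Parallel: admittances add. Y = 1/R + 1/(jωL)
Y = (0.03460 − j0.1226) S
|Y| = 0.1274 S → |Z| = 1/|Y| = 7.849 Ω, ∠Z = −∠Y = 74.24°

74.24°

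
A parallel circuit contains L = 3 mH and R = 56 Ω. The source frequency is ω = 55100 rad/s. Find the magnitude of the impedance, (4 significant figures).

X_L = ωL = 165.3 Ω
Parallel: admittances add. Y = 1/R + 1/(jωL)
Y = (0.01786 − j0.006050) S
|Y| = 0.01885 S → |Z| = 1/|Y| = 53.04 Ω, ∠Z = −∠Y = 18.72°

53.04 Ω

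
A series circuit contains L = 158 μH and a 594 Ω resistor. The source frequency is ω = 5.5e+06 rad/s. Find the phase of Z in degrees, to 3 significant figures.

55.6°

X_L = ωL = 869 Ω
Z = 594 + j869 Ω
|Z| = √(594² + 869²) = 1050 Ω
∠Z = arctan(869/594) = 55.6°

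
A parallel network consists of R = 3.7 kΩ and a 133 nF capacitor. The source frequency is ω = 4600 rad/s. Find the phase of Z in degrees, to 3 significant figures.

-66.2°

X_C = 1/(ωC) = 1630 Ω
Parallel: admittances add. Y = 1/R + jωC
Y = (0.000270 + j0.000612) S
|Y| = 0.000669 S → |Z| = 1/|Y| = 1500 Ω, ∠Z = −∠Y = -66.2°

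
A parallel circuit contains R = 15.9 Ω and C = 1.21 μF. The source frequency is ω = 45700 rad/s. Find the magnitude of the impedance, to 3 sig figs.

11.9 Ω

X_C = 1/(ωC) = 18.1 Ω
Parallel: admittances add. Y = 1/R + jωC
Y = (0.0629 + j0.0553) S
|Y| = 0.0837 S → |Z| = 1/|Y| = 11.9 Ω, ∠Z = −∠Y = -41.3°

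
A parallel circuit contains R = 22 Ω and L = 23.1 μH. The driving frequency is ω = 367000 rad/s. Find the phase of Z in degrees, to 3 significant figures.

68.9°

X_L = ωL = 8.48 Ω
Parallel: admittances add. Y = 1/R + 1/(jωL)
Y = (0.0455 − j0.118) S
|Y| = 0.126 S → |Z| = 1/|Y| = 7.91 Ω, ∠Z = −∠Y = 68.9°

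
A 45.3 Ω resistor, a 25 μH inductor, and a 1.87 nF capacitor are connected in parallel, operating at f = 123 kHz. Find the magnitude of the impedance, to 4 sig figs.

18.20 Ω

ω = 2πf = 772800 rad/s
X_L = ωL = 19.32 Ω
X_C = 1/(ωC) = 691.9 Ω
Parallel: admittances add. Y = 1/R + 1/(jωL) + jωC
Y = (0.02208 − j0.05031) S
|Y| = 0.05494 S → |Z| = 1/|Y| = 18.20 Ω, ∠Z = −∠Y = 66.31°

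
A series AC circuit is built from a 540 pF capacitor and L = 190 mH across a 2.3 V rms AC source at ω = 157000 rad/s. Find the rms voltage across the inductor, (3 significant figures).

3.80 V

X_L = ωL = 29800 Ω
X_C = 1/(ωC) = 11800 Ω
Net reactance X = X_L − X_C = 18000 Ω
Z = j18000 Ω
|Z| = √(0² + 18000²) = 18000 Ω
I = V/|Z| = 128 μA
V_L = I·|Z_L| = 0.000128 × 29800 = 3.80 V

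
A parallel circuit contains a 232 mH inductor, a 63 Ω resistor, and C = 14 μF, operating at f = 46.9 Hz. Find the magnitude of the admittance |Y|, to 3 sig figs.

19.0 mS

ω = 2πf = 294.7 rad/s
X_L = ωL = 68.4 Ω
X_C = 1/(ωC) = 242 Ω
Parallel: admittances add. Y = 1/R + 1/(jωL) + jωC
Y = (0.0159 − j0.0105) S
|Y| = 0.0190 S → |Z| = 1/|Y| = 52.5 Ω, ∠Z = −∠Y = 33.5°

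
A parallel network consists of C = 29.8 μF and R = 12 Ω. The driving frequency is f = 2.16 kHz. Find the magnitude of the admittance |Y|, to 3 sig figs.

413 mS

ω = 2πf = 13570 rad/s
X_C = 1/(ωC) = 2.47 Ω
Parallel: admittances add. Y = 1/R + jωC
Y = (0.0833 + j0.404) S
|Y| = 0.413 S → |Z| = 1/|Y| = 2.42 Ω, ∠Z = −∠Y = -78.4°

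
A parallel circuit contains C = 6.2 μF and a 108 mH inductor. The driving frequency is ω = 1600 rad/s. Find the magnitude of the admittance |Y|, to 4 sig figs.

X_L = ωL = 172.8 Ω
X_C = 1/(ωC) = 100.8 Ω
Parallel: admittances add. Y = 1/(jωL) + jωC
Y = (0 + j0.004133) S
|Y| = 0.004133 S → |Z| = 1/|Y| = 242.0 Ω, ∠Z = −∠Y = -90.00°

4.133 mS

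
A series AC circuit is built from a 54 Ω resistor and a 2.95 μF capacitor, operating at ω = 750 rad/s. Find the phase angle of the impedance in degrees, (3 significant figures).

-83.2°

X_C = 1/(ωC) = 452 Ω
Z = 54.0 − j452 Ω
|Z| = √(54.0² + 452²) = 455 Ω
∠Z = arctan(-452/54.0) = -83.2°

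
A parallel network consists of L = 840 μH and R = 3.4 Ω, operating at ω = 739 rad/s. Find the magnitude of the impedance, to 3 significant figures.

X_L = ωL = 0.621 Ω
Parallel: admittances add. Y = 1/R + 1/(jωL)
Y = (0.294 − j1.61) S
|Y| = 1.64 S → |Z| = 1/|Y| = 0.611 Ω, ∠Z = −∠Y = 79.7°

0.611 Ω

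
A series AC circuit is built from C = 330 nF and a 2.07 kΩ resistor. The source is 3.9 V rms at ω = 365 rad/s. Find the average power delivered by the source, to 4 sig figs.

430.1 μW

X_C = 1/(ωC) = 8302 Ω
Z = 2070 − j8302 Ω
|Z| = √(2070² + 8302²) = 8556 Ω
∠Z = arctan(-8302/2070) = -76.00°
I = V/|Z| = 455.8 μA
P = VI cos φ = 3.9 × 0.0004558 × cos(-76.00°) = 430.1 μW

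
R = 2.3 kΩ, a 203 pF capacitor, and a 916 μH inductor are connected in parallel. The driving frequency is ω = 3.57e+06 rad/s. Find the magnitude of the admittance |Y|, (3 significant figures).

X_L = ωL = 3270 Ω
X_C = 1/(ωC) = 1380 Ω
Parallel: admittances add. Y = 1/R + 1/(jωL) + jωC
Y = (0.000435 + j0.000419) S
|Y| = 0.000604 S → |Z| = 1/|Y| = 1660 Ω, ∠Z = −∠Y = -43.9°

604 μS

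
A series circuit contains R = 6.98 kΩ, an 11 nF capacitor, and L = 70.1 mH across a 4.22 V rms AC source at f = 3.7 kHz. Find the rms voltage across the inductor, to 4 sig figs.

0.9365 V

ω = 2πf = 23250 rad/s
X_L = ωL = 1630 Ω
X_C = 1/(ωC) = 3910 Ω
Net reactance X = X_L − X_C = -2281 Ω
Z = 6980 − j2281 Ω
|Z| = √(6980² + 2281²) = 7343 Ω
I = V/|Z| = 574.7 μA
V_L = I·|Z_L| = 0.0005747 × 1630 = 0.9365 V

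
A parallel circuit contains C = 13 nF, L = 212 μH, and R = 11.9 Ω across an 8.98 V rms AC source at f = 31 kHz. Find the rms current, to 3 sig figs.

ω = 2πf = 194800 rad/s
X_L = ωL = 41.3 Ω
X_C = 1/(ωC) = 395 Ω
Parallel: admittances add. Y = 1/R + 1/(jωL) + jωC
Y = (0.0840 − j0.0217) S
|Y| = 0.0868 S → |Z| = 1/|Y| = 11.5 Ω, ∠Z = −∠Y = 14.5°
I = V/|Z| = 8.98/11.5 = 779 mA

779 mA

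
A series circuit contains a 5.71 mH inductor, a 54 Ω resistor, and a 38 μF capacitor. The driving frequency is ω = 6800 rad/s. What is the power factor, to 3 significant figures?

X_L = ωL = 38.8 Ω
X_C = 1/(ωC) = 3.87 Ω
Net reactance X = X_L − X_C = 35.0 Ω
Z = 54.0 + j35.0 Ω
|Z| = √(54.0² + 35.0²) = 64.3 Ω
∠Z = arctan(35.0/54.0) = 32.9°
cos φ = cos(32.9°) = 0.839

0.839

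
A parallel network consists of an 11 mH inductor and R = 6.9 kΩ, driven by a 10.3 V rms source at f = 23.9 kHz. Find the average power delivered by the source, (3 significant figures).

15.4 mW

ω = 2πf = 150200 rad/s
X_L = ωL = 1650 Ω
Parallel: admittances add. Y = 1/R + 1/(jωL)
Y = (0.000145 − j0.000605) S
|Y| = 0.000622 S → |Z| = 1/|Y| = 1610 Ω, ∠Z = −∠Y = 76.5°
I = V/|Z| = 6.41 mA
P = VI cos φ = 10.3 × 0.00641 × cos(76.5°) = 15.4 mW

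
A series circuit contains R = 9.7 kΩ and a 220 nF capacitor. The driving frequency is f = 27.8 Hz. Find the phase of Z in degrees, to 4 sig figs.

-69.56°

ω = 2πf = 174.7 rad/s
X_C = 1/(ωC) = 26020 Ω
Z = 9700 − j26020 Ω
|Z| = √(9700² + 26020²) = 27770 Ω
∠Z = arctan(-26020/9700) = -69.56°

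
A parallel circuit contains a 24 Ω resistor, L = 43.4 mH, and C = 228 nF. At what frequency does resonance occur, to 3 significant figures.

ω₀ = 1/√(LC) = 1/√(0.0434 × 2.28e-07) = 10050 rad/s
f₀ = ω₀/(2π) = 1.60 kHz

1.60 kHz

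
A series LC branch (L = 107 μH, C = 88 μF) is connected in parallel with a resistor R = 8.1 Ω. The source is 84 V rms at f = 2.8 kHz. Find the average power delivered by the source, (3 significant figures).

871 W

ω = 2πf = 17590 rad/s
X_L = ωL = 1.88 Ω
X_C = 1/(ωC) = 0.646 Ω
Branch 1: Z₁ = R = 8.10 Ω
Branch 2 (series LC): Z₂ = j(X_L − X_C) = j1.24 Ω
Parallel: Z = Z₁Z₂/(Z₁+Z₂), |Z| = 1.22 Ω, ∠Z = 81.3°
I = V/|Z| = 68.7 A
P = VI cos φ = 84 × 68.7 × cos(81.3°) = 871 W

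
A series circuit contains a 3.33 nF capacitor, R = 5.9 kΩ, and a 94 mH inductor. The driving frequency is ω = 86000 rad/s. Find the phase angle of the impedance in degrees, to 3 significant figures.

37.9°

X_L = ωL = 8080 Ω
X_C = 1/(ωC) = 3490 Ω
Net reactance X = X_L − X_C = 4590 Ω
Z = 5900 + j4590 Ω
|Z| = √(5900² + 4590²) = 7480 Ω
∠Z = arctan(4590/5900) = 37.9°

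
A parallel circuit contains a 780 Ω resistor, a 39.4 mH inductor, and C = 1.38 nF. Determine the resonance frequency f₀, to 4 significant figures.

21.58 kHz

ω₀ = 1/√(LC) = 1/√(0.0394 × 1.38e-09) = 135600 rad/s
f₀ = ω₀/(2π) = 21.58 kHz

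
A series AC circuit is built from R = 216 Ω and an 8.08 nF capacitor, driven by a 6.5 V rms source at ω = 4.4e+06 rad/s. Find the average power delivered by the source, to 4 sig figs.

192.3 mW

X_C = 1/(ωC) = 28.13 Ω
Z = 216.0 − j28.13 Ω
|Z| = √(216.0² + 28.13²) = 217.8 Ω
∠Z = arctan(-28.13/216.0) = -7.419°
I = V/|Z| = 29.84 mA
P = VI cos φ = 6.5 × 0.02984 × cos(-7.419°) = 192.3 mW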